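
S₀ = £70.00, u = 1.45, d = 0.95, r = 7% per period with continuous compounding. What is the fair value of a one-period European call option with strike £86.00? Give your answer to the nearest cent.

£3.54

Risk-neutral probability p = (e^0.07 − 0.95)/(1.45 − 0.95) = 0.1225/0.5000 = 0.2450
Terminal stock prices: S_u = 101.5, S_d = 66.5
Terminal payoffs (S − K): max(15.5, 0) = 15.5, max(-19.5, 0) = 0
Node 0 (S = 70): V_0 = e^(−0.07)·[0.2450·15.5000 + 0.7550·0.0000] = 3.5410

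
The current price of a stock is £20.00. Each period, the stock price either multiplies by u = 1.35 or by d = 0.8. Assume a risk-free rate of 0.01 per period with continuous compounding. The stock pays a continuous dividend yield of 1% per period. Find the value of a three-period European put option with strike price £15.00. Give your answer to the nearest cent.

£1.19

Per-period risk-free factor R = e^0.01 = 1.0101; dividend-adjusted growth = e^(0.01−0.01) = 1.0000.
Risk-neutral probability p = (1.0000 − 0.8)/(1.35 − 0.8) = 0.2000/0.5500 = 0.3636
Terminal stock prices: S_uuu = 49.21, S_uud = 29.16, S_udd = 17.28, S_ddd = 10.24
Terminal payoffs (K − S): max(-34.21, 0) = 0, max(-14.16, 0) = 0, max(-2.28, 0) = 0, max(4.76, 0) = 4.76
Node uu (S = 36.45): V_uu = e^(−0.01)·[0.3636·0.0000 + 0.6364·0.0000] = 0.0000
Node ud (S = 21.6): V_ud = e^(−0.01)·[0.3636·0.0000 + 0.6364·0.0000] = 0.0000
Node dd (S = 12.8): V_dd = e^(−0.01)·[0.3636·0.0000 + 0.6364·4.7600] = 2.9990
Node u (S = 27): V_u = e^(−0.01)·[0.3636·0.0000 + 0.6364·0.0000] = 0.0000
Node d (S = 16): V_d = e^(−0.01)·[0.3636·0.0000 + 0.6364·2.9990] = 1.8894
Node 0 (S = 20): V_0 = e^(−0.01)·[0.3636·0.0000 + 0.6364·1.8894] = 1.1904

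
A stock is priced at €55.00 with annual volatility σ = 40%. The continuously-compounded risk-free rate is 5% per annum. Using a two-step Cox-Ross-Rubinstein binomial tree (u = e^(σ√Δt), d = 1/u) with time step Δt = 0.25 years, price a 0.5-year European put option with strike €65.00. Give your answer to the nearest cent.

€12.25

CRR parameters: u = e^(σ√Δt) = e^(0.4·√0.25) = 1.2214, d = 1/u = 0.8187
Per-period rate: rΔt = 0.05·0.25 = 0.0125, so R = e^0.0125 = 1.0126
Risk-neutral probability p = (e^0.0125 − 0.8187)/(1.2214 − 0.8187) = 0.1938/0.4027 = 0.4814
Terminal stock prices: S_uu = 82.05, S_ud = 55, S_dd = 36.87
Terminal payoffs (K − S): max(-17.05, 0) = 0, max(10, 0) = 10, max(28.13, 0) = 28.13
Node u (S = 67.18): V_u = e^(−0.0125)·[0.4814·0.0000 + 0.5186·10.0000] = 5.1215
Node d (S = 45.03): V_d = e^(−0.0125)·[0.4814·10.0000 + 0.5186·28.1324] = 19.1624
Node 0 (S = 55): V_0 = e^(−0.0125)·[0.4814·5.1215 + 0.5186·19.1624] = 12.2490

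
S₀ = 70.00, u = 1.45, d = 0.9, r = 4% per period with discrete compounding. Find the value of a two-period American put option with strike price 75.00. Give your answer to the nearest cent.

Risk-neutral probability p = (1 + 0.04 − 0.9)/(1.45 − 0.9) = 0.1400/0.5500 = 0.2545
Terminal stock prices: S_uu = 147.2, S_ud = 91.35, S_dd = 56.7
Terminal payoffs (K − S): max(-72.18, 0) = 0, max(-16.35, 0) = 0, max(18.3, 0) = 18.3
Node u (S = 101.5): continuation = 1/1.04·[0.2545·0.0000 + 0.7455·0.0000] = 0.0000; exercise value = 0.0000 ≤ continuation, so V_u = 0.0000
Node d (S = 63): continuation = 1/1.04·[0.2545·0.0000 + 0.7455·18.3000] = 13.1171; exercise value = 12.0000 ≤ continuation, so V_d = 13.1171
Node 0 (S = 70): continuation = 1/1.04·[0.2545·0.0000 + 0.7455·13.1171] = 9.4021; exercise value = 5.0000 ≤ continuation, so V_0 = 9.4021

9.40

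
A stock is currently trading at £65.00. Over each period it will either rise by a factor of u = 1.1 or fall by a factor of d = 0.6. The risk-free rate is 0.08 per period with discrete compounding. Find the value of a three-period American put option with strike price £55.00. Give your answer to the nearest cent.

Risk-neutral probability p = (1 + 0.08 − 0.6)/(1.1 − 0.6) = 0.4800/0.5000 = 0.9600
Terminal stock prices: S_uuu = 86.52, S_uud = 47.19, S_udd = 25.74, S_ddd = 14.04
Terminal payoffs (K − S): max(-31.52, 0) = 0, max(7.81, 0) = 7.81, max(29.26, 0) = 29.26, max(40.96, 0) = 40.96
Node uu (S = 78.65): continuation = 1/1.08·[0.9600·0.0000 + 0.0400·7.8100] = 0.2893; exercise value = 0.0000 ≤ continuation, so V_uu = 0.2893
Node ud (S = 42.9): continuation = 1/1.08·[0.9600·7.8100 + 0.0400·29.2600] = 8.0259; exercise value = 12.1000 > continuation, so V_ud = 12.1000 (exercise)
Node dd (S = 23.4): continuation = 1/1.08·[0.9600·29.2600 + 0.0400·40.9600] = 27.5259; exercise value = 31.6000 > continuation, so V_dd = 31.6000 (exercise)
Node u (S = 71.5): continuation = 1/1.08·[0.9600·0.2893 + 0.0400·12.1000] = 0.7053; exercise value = 0.0000 ≤ continuation, so V_u = 0.7053
Node d (S = 39): continuation = 1/1.08·[0.9600·12.1000 + 0.0400·31.6000] = 11.9259; exercise value = 16.0000 > continuation, so V_d = 16.0000 (exercise)
Node 0 (S = 65): continuation = 1/1.08·[0.9600·0.7053 + 0.0400·16.0000] = 1.2195; exercise value = 0.0000 ≤ continuation, so V_0 = 1.2195

£1.22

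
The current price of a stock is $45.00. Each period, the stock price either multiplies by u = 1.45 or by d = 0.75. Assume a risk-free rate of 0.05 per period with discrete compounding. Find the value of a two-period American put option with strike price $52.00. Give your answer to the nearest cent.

$10.61

Risk-neutral probability p = (1 + 0.05 − 0.75)/(1.45 − 0.75) = 0.3000/0.7000 = 0.4286
Terminal stock prices: S_uu = 94.61, S_ud = 48.94, S_dd = 25.31
Terminal payoffs (K − S): max(-42.61, 0) = 0, max(3.062, 0) = 3.062, max(26.69, 0) = 26.69
Node u (S = 65.25): continuation = 1/1.05·[0.4286·0.0000 + 0.5714·3.0625] = 1.6667; exercise value = 0.0000 ≤ continuation, so V_u = 1.6667
Node d (S = 33.75): continuation = 1/1.05·[0.4286·3.0625 + 0.5714·26.6875] = 15.7738; exercise value = 18.2500 > continuation, so V_d = 18.2500 (exercise)
Node 0 (S = 45): continuation = 1/1.05·[0.4286·1.6667 + 0.5714·18.2500] = 10.6122; exercise value = 7.0000 ≤ continuation, so V_0 = 10.6122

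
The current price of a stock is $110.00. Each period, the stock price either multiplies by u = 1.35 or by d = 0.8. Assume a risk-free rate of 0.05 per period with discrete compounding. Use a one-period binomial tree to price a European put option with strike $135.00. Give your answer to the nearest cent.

Risk-neutral probability p = (1 + 0.05 − 0.8)/(1.35 − 0.8) = 0.2500/0.5500 = 0.4545
Terminal stock prices: S_u = 148.5, S_d = 88
Terminal payoffs (K − S): max(-13.5, 0) = 0, max(47, 0) = 47
Node 0 (S = 110): V_0 = 1/1.05·[0.4545·0.0000 + 0.5455·47.0000] = 24.4156

$24.42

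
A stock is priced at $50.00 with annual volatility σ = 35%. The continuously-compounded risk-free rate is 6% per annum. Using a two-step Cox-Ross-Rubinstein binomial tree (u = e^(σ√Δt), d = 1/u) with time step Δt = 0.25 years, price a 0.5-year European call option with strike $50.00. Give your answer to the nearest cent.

$5.07

CRR parameters: u = e^(σ√Δt) = e^(0.35·√0.25) = 1.1912, d = 1/u = 0.8395
Per-period rate: rΔt = 0.06·0.25 = 0.015, so R = e^0.015 = 1.0151
Risk-neutral probability p = (e^0.015 − 0.8395)/(1.1912 − 0.8395) = 0.1757/0.3518 = 0.4993
Terminal stock prices: S_uu = 70.95, S_ud = 50, S_dd = 35.23
Terminal payoffs (S − K): max(20.95, 0) = 20.95, max(0, 0) = 0, max(-14.77, 0) = 0
Node u (S = 59.56): V_u = e^(−0.015)·[0.4993·20.9534 + 0.5007·0.0000] = 10.3067
Node d (S = 41.97): V_d = e^(−0.015)·[0.4993·0.0000 + 0.5007·0.0000] = 0.0000
Node 0 (S = 50): V_0 = e^(−0.015)·[0.4993·10.3067 + 0.5007·0.0000] = 5.0697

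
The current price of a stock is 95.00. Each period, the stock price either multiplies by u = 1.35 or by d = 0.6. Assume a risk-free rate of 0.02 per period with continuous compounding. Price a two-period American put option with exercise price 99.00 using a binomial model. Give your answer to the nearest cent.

23.32

Risk-neutral probability p = (e^0.02 − 0.6)/(1.35 − 0.6) = 0.4202/0.7500 = 0.5603
Terminal stock prices: S_uu = 173.1, S_ud = 76.95, S_dd = 34.2
Terminal payoffs (K − S): max(-74.14, 0) = 0, max(22.05, 0) = 22.05, max(64.8, 0) = 64.8
Node u (S = 128.2): continuation = e^(−0.02)·[0.5603·0.0000 + 0.4397·22.0500] = 9.5041; exercise value = 0.0000 ≤ continuation, so V_u = 9.5041
Node d (S = 57): continuation = e^(−0.02)·[0.5603·22.0500 + 0.4397·64.8000] = 40.0397; exercise value = 42.0000 > continuation, so V_d = 42.0000 (exercise)
Node 0 (S = 95): continuation = e^(−0.02)·[0.5603·9.5041 + 0.4397·42.0000] = 23.3224; exercise value = 4.0000 ≤ continuation, so V_0 = 23.3224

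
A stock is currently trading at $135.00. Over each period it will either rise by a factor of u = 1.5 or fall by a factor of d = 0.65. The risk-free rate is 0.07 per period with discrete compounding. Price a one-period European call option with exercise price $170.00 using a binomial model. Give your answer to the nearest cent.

$15.01

Risk-neutral probability p = (1 + 0.07 − 0.65)/(1.5 − 0.65) = 0.4200/0.8500 = 0.4941
Terminal stock prices: S_u = 202.5, S_d = 87.75
Terminal payoffs (S − K): max(32.5, 0) = 32.5, max(-82.25, 0) = 0
Node 0 (S = 135): V_0 = 1/1.07·[0.4941·32.5000 + 0.5059·0.0000] = 15.0082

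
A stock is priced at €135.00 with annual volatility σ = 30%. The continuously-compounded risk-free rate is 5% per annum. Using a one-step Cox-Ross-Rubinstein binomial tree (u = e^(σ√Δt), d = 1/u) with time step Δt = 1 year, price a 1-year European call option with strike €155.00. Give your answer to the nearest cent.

€13.20

CRR parameters: u = e^(σ√Δt) = e^(0.3·√1) = 1.3499, d = 1/u = 0.7408
Per-period rate: rΔt = 0.05·1 = 0.05, so R = e^0.05 = 1.0513
Risk-neutral probability p = (e^0.05 − 0.7408)/(1.3499 − 0.7408) = 0.3105/0.6090 = 0.5097
Terminal stock prices: S_u = 182.2, S_d = 100
Terminal payoffs (S − K): max(27.23, 0) = 27.23, max(-54.99, 0) = 0
Node 0 (S = 135): V_0 = e^(−0.05)·[0.5097·27.2309 + 0.4903·0.0000] = 13.2038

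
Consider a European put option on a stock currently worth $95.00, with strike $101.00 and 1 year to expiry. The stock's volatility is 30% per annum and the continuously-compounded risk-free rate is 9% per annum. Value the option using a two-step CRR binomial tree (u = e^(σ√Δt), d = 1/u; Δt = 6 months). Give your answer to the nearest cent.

CRR parameters: u = e^(σ√Δt) = e^(0.3·√0.5) = 1.2363, d = 1/u = 0.8089
Per-period rate: rΔt = 0.09·0.5 = 0.045, so R = e^0.045 = 1.0460
Risk-neutral probability p = (e^0.045 − 0.8089)/(1.2363 − 0.8089) = 0.2372/0.4275 = 0.5548
Terminal stock prices: S_uu = 145.2, S_ud = 95, S_dd = 62.15
Terminal payoffs (K − S): max(-44.2, 0) = 0, max(6, 0) = 6, max(38.85, 0) = 38.85
Node u (S = 117.4): V_u = e^(−0.045)·[0.5548·0.0000 + 0.4452·6.0000] = 2.5534
Node d (S = 76.84): V_d = e^(−0.045)·[0.5548·6.0000 + 0.4452·38.8461] = 19.7142
Node 0 (S = 95): V_0 = e^(−0.045)·[0.5548·2.5534 + 0.4452·19.7142] = 9.7442

$9.74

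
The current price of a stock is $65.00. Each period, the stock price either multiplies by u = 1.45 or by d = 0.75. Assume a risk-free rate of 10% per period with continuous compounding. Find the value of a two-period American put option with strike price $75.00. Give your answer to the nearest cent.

Risk-neutral probability p = (e^0.1 − 0.75)/(1.45 − 0.75) = 0.3552/0.7000 = 0.5074
Terminal stock prices: S_uu = 136.7, S_ud = 70.69, S_dd = 36.56
Terminal payoffs (K − S): max(-61.66, 0) = 0, max(4.312, 0) = 4.312, max(38.44, 0) = 38.44
Node u (S = 94.25): continuation = e^(−0.1)·[0.5074·0.0000 + 0.4926·4.3125] = 1.9222; exercise value = 0.0000 ≤ continuation, so V_u = 1.9222
Node d (S = 48.75): continuation = e^(−0.1)·[0.5074·4.3125 + 0.4926·38.4375] = 19.1128; exercise value = 26.2500 > continuation, so V_d = 26.2500 (exercise)
Node 0 (S = 65): continuation = e^(−0.1)·[0.5074·1.9222 + 0.4926·26.2500] = 12.5830; exercise value = 10.0000 ≤ continuation, so V_0 = 12.5830

$12.58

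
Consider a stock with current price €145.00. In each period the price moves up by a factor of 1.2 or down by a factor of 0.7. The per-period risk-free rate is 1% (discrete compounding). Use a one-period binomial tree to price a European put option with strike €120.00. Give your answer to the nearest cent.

Risk-neutral probability p = (1 + 0.01 − 0.7)/(1.2 − 0.7) = 0.3100/0.5000 = 0.6200
Terminal stock prices: S_u = 174, S_d = 101.5
Terminal payoffs (K − S): max(-54, 0) = 0, max(18.5, 0) = 18.5
Node 0 (S = 145): V_0 = 1/1.01·[0.6200·0.0000 + 0.3800·18.5000] = 6.9604

€6.96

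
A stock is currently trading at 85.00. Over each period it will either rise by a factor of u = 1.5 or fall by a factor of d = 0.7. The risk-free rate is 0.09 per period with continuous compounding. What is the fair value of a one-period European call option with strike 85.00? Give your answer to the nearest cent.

19.14

Risk-neutral probability p = (e^0.09 − 0.7)/(1.5 − 0.7) = 0.3942/0.8000 = 0.4927
Terminal stock prices: S_u = 127.5, S_d = 59.5
Terminal payoffs (S − K): max(42.5, 0) = 42.5, max(-25.5, 0) = 0
Node 0 (S = 85): V_0 = e^(−0.09)·[0.4927·42.5000 + 0.5073·0.0000] = 19.1382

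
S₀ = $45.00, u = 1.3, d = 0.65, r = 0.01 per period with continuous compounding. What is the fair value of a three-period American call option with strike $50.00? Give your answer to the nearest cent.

Risk-neutral probability p = (e^0.01 − 0.65)/(1.3 − 0.65) = 0.3601/0.6500 = 0.5539
Terminal stock prices: S_uuu = 98.87, S_uud = 49.43, S_udd = 24.72, S_ddd = 12.36
Terminal payoffs (S − K): max(48.87, 0) = 48.87, max(-0.5675, 0) = 0, max(-25.28, 0) = 0, max(-37.64, 0) = 0
Node uu (S = 76.05): continuation = e^(−0.01)·[0.5539·48.8650 + 0.4461·0.0000] = 26.7981; exercise value = 26.0500 ≤ continuation, so V_uu = 26.7981
Node ud (S = 38.02): continuation = e^(−0.01)·[0.5539·0.0000 + 0.4461·0.0000] = 0.0000; exercise value = 0.0000 ≤ continuation, so V_ud = 0.0000
Node dd (S = 19.01): continuation = e^(−0.01)·[0.5539·0.0000 + 0.4461·0.0000] = 0.0000; exercise value = 0.0000 ≤ continuation, so V_dd = 0.0000
Node u (S = 58.5): continuation = e^(−0.01)·[0.5539·26.7981 + 0.4461·0.0000] = 14.6964; exercise value = 8.5000 ≤ continuation, so V_u = 14.6964
Node d (S = 29.25): continuation = e^(−0.01)·[0.5539·0.0000 + 0.4461·0.0000] = 0.0000; exercise value = 0.0000 ≤ continuation, so V_d = 0.0000
Node 0 (S = 45): continuation = e^(−0.01)·[0.5539·14.6964 + 0.4461·0.0000] = 8.0597; exercise value = 0.0000 ≤ continuation, so V_0 = 8.0597

$8.06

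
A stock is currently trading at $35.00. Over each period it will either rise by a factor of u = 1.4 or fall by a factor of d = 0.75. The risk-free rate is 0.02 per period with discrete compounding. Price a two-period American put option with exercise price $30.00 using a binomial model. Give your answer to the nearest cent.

Risk-neutral probability p = (1 + 0.02 − 0.75)/(1.4 − 0.75) = 0.2700/0.6500 = 0.4154
Terminal stock prices: S_uu = 68.6, S_ud = 36.75, S_dd = 19.69
Terminal payoffs (K − S): max(-38.6, 0) = 0, max(-6.75, 0) = 0, max(10.31, 0) = 10.31
Node u (S = 49): continuation = 1/1.02·[0.4154·0.0000 + 0.5846·0.0000] = 0.0000; exercise value = 0.0000 ≤ continuation, so V_u = 0.0000
Node d (S = 26.25): continuation = 1/1.02·[0.4154·0.0000 + 0.5846·10.3125] = 5.9106; exercise value = 3.7500 ≤ continuation, so V_d = 5.9106
Node 0 (S = 35): continuation = 1/1.02·[0.4154·0.0000 + 0.5846·5.9106] = 3.3877; exercise value = 0.0000 ≤ continuation, so V_0 = 3.3877

$3.39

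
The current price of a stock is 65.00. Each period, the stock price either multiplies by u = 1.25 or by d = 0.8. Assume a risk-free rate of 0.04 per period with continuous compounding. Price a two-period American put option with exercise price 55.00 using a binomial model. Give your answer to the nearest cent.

2.67

Risk-neutral probability p = (e^0.04 − 0.8)/(1.25 − 0.8) = 0.2408/0.4500 = 0.5351
Terminal stock prices: S_uu = 101.6, S_ud = 65, S_dd = 41.6
Terminal payoffs (K − S): max(-46.56, 0) = 0, max(-10, 0) = 0, max(13.4, 0) = 13.4
Node u (S = 81.25): continuation = e^(−0.04)·[0.5351·0.0000 + 0.4649·0.0000] = 0.0000; exercise value = 0.0000 ≤ continuation, so V_u = 0.0000
Node d (S = 52): continuation = e^(−0.04)·[0.5351·0.0000 + 0.4649·13.4000] = 5.9849; exercise value = 3.0000 ≤ continuation, so V_d = 5.9849
Node 0 (S = 65): continuation = e^(−0.04)·[0.5351·0.0000 + 0.4649·5.9849] = 2.6731; exercise value = 0.0000 ≤ continuation, so V_0 = 2.6731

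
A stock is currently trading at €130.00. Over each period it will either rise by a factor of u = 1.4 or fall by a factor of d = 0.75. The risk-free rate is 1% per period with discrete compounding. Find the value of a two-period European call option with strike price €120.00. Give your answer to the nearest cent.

€28.91

Risk-neutral probability p = (1 + 0.01 − 0.75)/(1.4 − 0.75) = 0.2600/0.6500 = 0.4000
Terminal stock prices: S_uu = 254.8, S_ud = 136.5, S_dd = 73.12
Terminal payoffs (S − K): max(134.8, 0) = 134.8, max(16.5, 0) = 16.5, max(-46.88, 0) = 0
Node u (S = 182): V_u = 1/1.01·[0.4000·134.8000 + 0.6000·16.5000] = 63.1881
Node d (S = 97.5): V_d = 1/1.01·[0.4000·16.5000 + 0.6000·0.0000] = 6.5347
Node 0 (S = 130): V_0 = 1/1.01·[0.4000·63.1881 + 0.6000·6.5347] = 28.9070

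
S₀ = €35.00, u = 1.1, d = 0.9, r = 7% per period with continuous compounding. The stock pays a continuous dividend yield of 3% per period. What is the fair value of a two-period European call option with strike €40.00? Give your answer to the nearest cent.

Per-period risk-free factor R = e^0.07 = 1.0725; dividend-adjusted growth = e^(0.07−0.03) = 1.0408.
Risk-neutral probability p = (1.0408 − 0.9)/(1.1 − 0.9) = 0.1408/0.2000 = 0.7041
Terminal stock prices: S_uu = 42.35, S_ud = 34.65, S_dd = 28.35
Terminal payoffs (S − K): max(2.35, 0) = 2.35, max(-5.35, 0) = 0, max(-11.65, 0) = 0
Node u (S = 38.5): V_u = e^(−0.07)·[0.7041·2.3500 + 0.2959·0.0000] = 1.5427
Node d (S = 31.5): V_d = e^(−0.07)·[0.7041·0.0000 + 0.2959·0.0000] = 0.0000
Node 0 (S = 35): V_0 = e^(−0.07)·[0.7041·1.5427 + 0.2959·0.0000] = 1.0127

€1.01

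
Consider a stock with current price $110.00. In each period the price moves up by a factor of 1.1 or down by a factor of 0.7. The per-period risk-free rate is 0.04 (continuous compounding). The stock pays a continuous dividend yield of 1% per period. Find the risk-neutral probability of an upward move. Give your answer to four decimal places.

Per-period risk-free factor R = e^0.04 = 1.0408; dividend-adjusted growth = e^(0.04−0.01) = 1.0305.
Risk-neutral probability p = (1.0305 − 0.7)/(1.1 − 0.7) = 0.3305/0.4000 = 0.8261

p = 0.8261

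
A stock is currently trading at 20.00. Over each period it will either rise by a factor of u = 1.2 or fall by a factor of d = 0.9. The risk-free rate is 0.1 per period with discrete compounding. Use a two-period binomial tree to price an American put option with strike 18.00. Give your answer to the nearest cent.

0.17

Risk-neutral probability p = (1 + 0.1 − 0.9)/(1.2 − 0.9) = 0.2000/0.3000 = 0.6667
Terminal stock prices: S_uu = 28.8, S_ud = 21.6, S_dd = 16.2
Terminal payoffs (K − S): max(-10.8, 0) = 0, max(-3.6, 0) = 0, max(1.8, 0) = 1.8
Node u (S = 24): continuation = 1/1.1·[0.6667·0.0000 + 0.3333·0.0000] = 0.0000; exercise value = 0.0000 ≤ continuation, so V_u = 0.0000
Node d (S = 18): continuation = 1/1.1·[0.6667·0.0000 + 0.3333·1.8000] = 0.5455; exercise value = 0.0000 ≤ continuation, so V_d = 0.5455
Node 0 (S = 20): continuation = 1/1.1·[0.6667·0.0000 + 0.3333·0.5455] = 0.1653; exercise value = 0.0000 ≤ continuation, so V_0 = 0.1653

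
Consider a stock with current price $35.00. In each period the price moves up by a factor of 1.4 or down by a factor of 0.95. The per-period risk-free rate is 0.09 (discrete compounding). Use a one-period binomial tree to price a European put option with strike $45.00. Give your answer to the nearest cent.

Risk-neutral probability p = (1 + 0.09 − 0.95)/(1.4 − 0.95) = 0.1400/0.4500 = 0.3111
Terminal stock prices: S_u = 49, S_d = 33.25
Terminal payoffs (K − S): max(-4, 0) = 0, max(11.75, 0) = 11.75
Node 0 (S = 35): V_0 = 1/1.09·[0.3111·0.0000 + 0.6889·11.7500] = 7.4261

$7.43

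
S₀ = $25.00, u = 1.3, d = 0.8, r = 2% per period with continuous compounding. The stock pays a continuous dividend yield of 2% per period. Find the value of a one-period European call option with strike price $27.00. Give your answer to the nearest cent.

Per-period risk-free factor R = e^0.02 = 1.0202; dividend-adjusted growth = e^(0.02−0.02) = 1.0000.
Risk-neutral probability p = (1.0000 − 0.8)/(1.3 − 0.8) = 0.2000/0.5000 = 0.4000
Terminal stock prices: S_u = 32.5, S_d = 20
Terminal payoffs (S − K): max(5.5, 0) = 5.5, max(-7, 0) = 0
Node 0 (S = 25): V_0 = e^(−0.02)·[0.4000·5.5000 + 0.6000·0.0000] = 2.1564

$2.16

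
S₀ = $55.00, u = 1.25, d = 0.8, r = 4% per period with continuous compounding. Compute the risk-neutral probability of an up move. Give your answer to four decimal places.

p = 0.5351

Risk-neutral probability p = (e^0.04 − 0.8)/(1.25 − 0.8) = 0.2408/0.4500 = 0.5351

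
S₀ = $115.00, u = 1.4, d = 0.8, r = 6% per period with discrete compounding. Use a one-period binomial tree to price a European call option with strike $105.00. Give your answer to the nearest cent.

Risk-neutral probability p = (1 + 0.06 − 0.8)/(1.4 − 0.8) = 0.2600/0.6000 = 0.4333
Terminal stock prices: S_u = 161, S_d = 92
Terminal payoffs (S − K): max(56, 0) = 56, max(-13, 0) = 0
Node 0 (S = 115): V_0 = 1/1.06·[0.4333·56.0000 + 0.5667·0.0000] = 22.8931

$22.89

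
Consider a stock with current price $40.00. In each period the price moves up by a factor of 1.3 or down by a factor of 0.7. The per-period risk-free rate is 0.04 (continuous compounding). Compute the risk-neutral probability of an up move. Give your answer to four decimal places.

Risk-neutral probability p = (e^0.04 − 0.7)/(1.3 − 0.7) = 0.3408/0.6000 = 0.5680

p = 0.5680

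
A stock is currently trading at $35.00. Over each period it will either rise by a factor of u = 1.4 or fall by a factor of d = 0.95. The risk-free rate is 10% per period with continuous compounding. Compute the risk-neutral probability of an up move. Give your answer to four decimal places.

p = 0.3448

Risk-neutral probability p = (e^0.1 − 0.95)/(1.4 − 0.95) = 0.1552/0.4500 = 0.3448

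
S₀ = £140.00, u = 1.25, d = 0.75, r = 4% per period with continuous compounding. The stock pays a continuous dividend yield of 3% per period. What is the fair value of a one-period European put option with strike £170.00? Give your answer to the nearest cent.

Per-period risk-free factor R = e^0.04 = 1.0408; dividend-adjusted growth = e^(0.04−0.03) = 1.0101.
Risk-neutral probability p = (1.0101 − 0.75)/(1.25 − 0.75) = 0.2601/0.5000 = 0.5201
Terminal stock prices: S_u = 175, S_d = 105
Terminal payoffs (K − S): max(-5, 0) = 0, max(65, 0) = 65
Node 0 (S = 140): V_0 = e^(−0.04)·[0.5201·0.0000 + 0.4799·65.0000] = 29.9704

£29.97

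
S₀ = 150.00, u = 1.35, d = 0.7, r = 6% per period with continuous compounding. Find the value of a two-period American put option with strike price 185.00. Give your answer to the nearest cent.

Risk-neutral probability p = (e^0.06 − 0.7)/(1.35 − 0.7) = 0.3618/0.6500 = 0.5567
Terminal stock prices: S_uu = 273.4, S_ud = 141.8, S_dd = 73.5
Terminal payoffs (K − S): max(-88.38, 0) = 0, max(43.25, 0) = 43.25, max(111.5, 0) = 111.5
Node u (S = 202.5): continuation = e^(−0.06)·[0.5567·0.0000 + 0.4433·43.2500] = 18.0573; exercise value = 0.0000 ≤ continuation, so V_u = 18.0573
Node d (S = 105): continuation = e^(−0.06)·[0.5567·43.2500 + 0.4433·111.5000] = 69.2264; exercise value = 80.0000 > continuation, so V_d = 80.0000 (exercise)
Node 0 (S = 150): continuation = e^(−0.06)·[0.5567·18.0573 + 0.4433·80.0000] = 42.8675; exercise value = 35.0000 ≤ continuation, so V_0 = 42.8675

42.87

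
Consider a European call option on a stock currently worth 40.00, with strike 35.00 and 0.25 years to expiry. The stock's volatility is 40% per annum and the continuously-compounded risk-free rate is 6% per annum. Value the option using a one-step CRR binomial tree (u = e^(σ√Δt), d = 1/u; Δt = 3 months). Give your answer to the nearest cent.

6.66

CRR parameters: u = e^(σ√Δt) = e^(0.4·√0.25) = 1.2214, d = 1/u = 0.8187
Per-period rate: rΔt = 0.06·0.25 = 0.015, so R = e^0.015 = 1.0151
Risk-neutral probability p = (e^0.015 − 0.8187)/(1.2214 − 0.8187) = 0.1964/0.4027 = 0.4877
Terminal stock prices: S_u = 48.86, S_d = 32.75
Terminal payoffs (S − K): max(13.86, 0) = 13.86, max(-2.251, 0) = 0
Node 0 (S = 40): V_0 = e^(−0.015)·[0.4877·13.8561 + 0.5123·0.0000] = 6.6570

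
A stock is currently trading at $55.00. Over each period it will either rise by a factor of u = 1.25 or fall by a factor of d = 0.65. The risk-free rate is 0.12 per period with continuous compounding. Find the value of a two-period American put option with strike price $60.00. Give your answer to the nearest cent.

$6.35

Risk-neutral probability p = (e^0.12 − 0.65)/(1.25 − 0.65) = 0.4775/0.6000 = 0.7958
Terminal stock prices: S_uu = 85.94, S_ud = 44.69, S_dd = 23.24
Terminal payoffs (K − S): max(-25.94, 0) = 0, max(15.31, 0) = 15.31, max(36.76, 0) = 36.76
Node u (S = 68.75): continuation = e^(−0.12)·[0.7958·0.0000 + 0.2042·15.3125] = 2.7729; exercise value = 0.0000 ≤ continuation, so V_u = 2.7729
Node d (S = 35.75): continuation = e^(−0.12)·[0.7958·15.3125 + 0.2042·36.7625] = 17.4652; exercise value = 24.2500 > continuation, so V_d = 24.2500 (exercise)
Node 0 (S = 55): continuation = e^(−0.12)·[0.7958·2.7729 + 0.2042·24.2500] = 6.3485; exercise value = 5.0000 ≤ continuation, so V_0 = 6.3485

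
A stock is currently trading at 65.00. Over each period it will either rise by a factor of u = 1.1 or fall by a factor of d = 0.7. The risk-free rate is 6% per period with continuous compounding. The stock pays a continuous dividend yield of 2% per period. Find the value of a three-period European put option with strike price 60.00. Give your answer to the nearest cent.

Per-period risk-free factor R = e^0.06 = 1.0618; dividend-adjusted growth = e^(0.06−0.02) = 1.0408.
Risk-neutral probability p = (1.0408 − 0.7)/(1.1 − 0.7) = 0.3408/0.4000 = 0.8520
Terminal stock prices: S_uuu = 86.52, S_uud = 55.05, S_udd = 35.03, S_ddd = 22.29
Terminal payoffs (K − S): max(-26.52, 0) = 0, max(4.945, 0) = 4.945, max(24.97, 0) = 24.97, max(37.71, 0) = 37.71
Node uu (S = 78.65): V_uu = e^(−0.06)·[0.8520·0.0000 + 0.1480·4.9450] = 0.6891
Node ud (S = 50.05): V_ud = e^(−0.06)·[0.8520·4.9450 + 0.1480·24.9650] = 7.4469
Node dd (S = 31.85): V_dd = e^(−0.06)·[0.8520·24.9650 + 0.1480·37.7050] = 25.2865
Node u (S = 71.5): V_u = e^(−0.06)·[0.8520·0.6891 + 0.1480·7.4469] = 1.5907
Node d (S = 45.5): V_d = e^(−0.06)·[0.8520·7.4469 + 0.1480·25.2865] = 9.4993
Node 0 (S = 65): V_0 = e^(−0.06)·[0.8520·1.5907 + 0.1480·9.4993] = 2.6002

2.60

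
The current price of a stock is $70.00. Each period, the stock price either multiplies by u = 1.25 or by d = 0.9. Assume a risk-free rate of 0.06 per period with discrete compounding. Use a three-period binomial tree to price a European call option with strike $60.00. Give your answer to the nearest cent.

$20.83

Risk-neutral probability p = (1 + 0.06 − 0.9)/(1.25 − 0.9) = 0.1600/0.3500 = 0.4571
Terminal stock prices: S_uuu = 136.7, S_uud = 98.44, S_udd = 70.88, S_ddd = 51.03
Terminal payoffs (S − K): max(76.72, 0) = 76.72, max(38.44, 0) = 38.44, max(10.88, 0) = 10.88, max(-8.97, 0) = 0
Node uu (S = 109.4): V_uu = 1/1.06·[0.4571·76.7188 + 0.5429·38.4375] = 52.7712
Node ud (S = 78.75): V_ud = 1/1.06·[0.4571·38.4375 + 0.5429·10.8750] = 22.1462
Node dd (S = 56.7): V_dd = 1/1.06·[0.4571·10.8750 + 0.5429·0.0000] = 4.6900
Node u (S = 87.5): V_u = 1/1.06·[0.4571·52.7712 + 0.5429·22.1462] = 34.1002
Node d (S = 63): V_d = 1/1.06·[0.4571·22.1462 + 0.5429·4.6900] = 11.9528
Node 0 (S = 70): V_0 = 1/1.06·[0.4571·34.1002 + 0.5429·11.9528] = 20.8277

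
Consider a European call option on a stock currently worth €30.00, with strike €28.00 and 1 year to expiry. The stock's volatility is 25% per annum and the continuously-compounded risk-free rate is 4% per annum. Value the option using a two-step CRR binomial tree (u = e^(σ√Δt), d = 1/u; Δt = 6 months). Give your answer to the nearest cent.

€4.68

CRR parameters: u = e^(σ√Δt) = e^(0.25·√0.5) = 1.1934, d = 1/u = 0.8380
Per-period rate: rΔt = 0.04·0.5 = 0.02, so R = e^0.02 = 1.0202
Risk-neutral probability p = (e^0.02 − 0.8380)/(1.1934 − 0.8380) = 0.1822/0.3554 = 0.5128
Terminal stock prices: S_uu = 42.72, S_ud = 30, S_dd = 21.07
Terminal payoffs (S − K): max(14.72, 0) = 14.72, max(2, 0) = 2, max(-6.934, 0) = 0
Node u (S = 35.8): V_u = e^(−0.02)·[0.5128·14.7236 + 0.4872·2.0000] = 8.3554
Node d (S = 25.14): V_d = e^(−0.02)·[0.5128·2.0000 + 0.4872·0.0000] = 1.0052
Node 0 (S = 30): V_0 = e^(−0.02)·[0.5128·8.3554 + 0.4872·1.0052] = 4.6796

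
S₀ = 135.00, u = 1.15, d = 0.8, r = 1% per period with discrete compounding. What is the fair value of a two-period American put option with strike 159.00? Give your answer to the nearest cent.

28.39

Risk-neutral probability p = (1 + 0.01 − 0.8)/(1.15 − 0.8) = 0.2100/0.3500 = 0.6000
Terminal stock prices: S_uu = 178.5, S_ud = 124.2, S_dd = 86.4
Terminal payoffs (K − S): max(-19.54, 0) = 0, max(34.8, 0) = 34.8, max(72.6, 0) = 72.6
Node u (S = 155.2): continuation = 1/1.01·[0.6000·0.0000 + 0.4000·34.8000] = 13.7822; exercise value = 3.7500 ≤ continuation, so V_u = 13.7822
Node d (S = 108): continuation = 1/1.01·[0.6000·34.8000 + 0.4000·72.6000] = 49.4257; exercise value = 51.0000 > continuation, so V_d = 51.0000 (exercise)
Node 0 (S = 135): continuation = 1/1.01·[0.6000·13.7822 + 0.4000·51.0000] = 28.3855; exercise value = 24.0000 ≤ continuation, so V_0 = 28.3855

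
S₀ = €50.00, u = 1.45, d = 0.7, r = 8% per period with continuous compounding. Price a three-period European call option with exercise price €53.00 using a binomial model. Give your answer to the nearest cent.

€16.64

Risk-neutral probability p = (e^0.08 − 0.7)/(1.45 − 0.7) = 0.3833/0.7500 = 0.5110
Terminal stock prices: S_uuu = 152.4, S_uud = 73.59, S_udd = 35.52, S_ddd = 17.15
Terminal payoffs (S − K): max(99.43, 0) = 99.43, max(20.59, 0) = 20.59, max(-17.48, 0) = 0, max(-35.85, 0) = 0
Node uu (S = 105.1): V_uu = e^(−0.08)·[0.5110·99.4313 + 0.4890·20.5875] = 56.1998
Node ud (S = 50.75): V_ud = e^(−0.08)·[0.5110·20.5875 + 0.4890·0.0000] = 9.7123
Node dd (S = 24.5): V_dd = e^(−0.08)·[0.5110·0.0000 + 0.4890·0.0000] = 0.0000
Node u (S = 72.5): V_u = e^(−0.08)·[0.5110·56.1998 + 0.4890·9.7123] = 30.8965
Node d (S = 35): V_d = e^(−0.08)·[0.5110·9.7123 + 0.4890·0.0000] = 4.5819
Node 0 (S = 50): V_0 = e^(−0.08)·[0.5110·30.8965 + 0.4890·4.5819] = 16.6437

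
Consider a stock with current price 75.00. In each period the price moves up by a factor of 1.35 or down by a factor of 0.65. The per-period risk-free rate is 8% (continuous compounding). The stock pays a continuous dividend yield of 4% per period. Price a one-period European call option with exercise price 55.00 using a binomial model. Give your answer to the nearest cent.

Per-period risk-free factor R = e^0.08 = 1.0833; dividend-adjusted growth = e^(0.08−0.04) = 1.0408.
Risk-neutral probability p = (1.0408 − 0.65)/(1.35 − 0.65) = 0.3908/0.7000 = 0.5583
Terminal stock prices: S_u = 101.2, S_d = 48.75
Terminal payoffs (S − K): max(46.25, 0) = 46.25, max(-6.25, 0) = 0
Node 0 (S = 75): V_0 = e^(−0.08)·[0.5583·46.2500 + 0.4417·0.0000] = 23.8362

23.84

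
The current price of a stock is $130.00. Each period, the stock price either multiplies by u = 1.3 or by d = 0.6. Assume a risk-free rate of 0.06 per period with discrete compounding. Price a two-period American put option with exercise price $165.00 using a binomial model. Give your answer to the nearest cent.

$40.89

Risk-neutral probability p = (1 + 0.06 − 0.6)/(1.3 − 0.6) = 0.4600/0.7000 = 0.6571
Terminal stock prices: S_uu = 219.7, S_ud = 101.4, S_dd = 46.8
Terminal payoffs (K − S): max(-54.7, 0) = 0, max(63.6, 0) = 63.6, max(118.2, 0) = 118.2
Node u (S = 169): continuation = 1/1.06·[0.6571·0.0000 + 0.3429·63.6000] = 20.5714; exercise value = 0.0000 ≤ continuation, so V_u = 20.5714
Node d (S = 78): continuation = 1/1.06·[0.6571·63.6000 + 0.3429·118.2000] = 77.6604; exercise value = 87.0000 > continuation, so V_d = 87.0000 (exercise)
Node 0 (S = 130): continuation = 1/1.06·[0.6571·20.5714 + 0.3429·87.0000] = 40.8933; exercise value = 35.0000 ≤ continuation, so V_0 = 40.8933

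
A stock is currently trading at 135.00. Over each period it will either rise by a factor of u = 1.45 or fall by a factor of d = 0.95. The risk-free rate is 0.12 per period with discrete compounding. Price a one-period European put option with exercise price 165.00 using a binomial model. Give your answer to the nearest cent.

21.66

Risk-neutral probability p = (1 + 0.12 − 0.95)/(1.45 − 0.95) = 0.1700/0.5000 = 0.3400
Terminal stock prices: S_u = 195.8, S_d = 128.2
Terminal payoffs (K − S): max(-30.75, 0) = 0, max(36.75, 0) = 36.75
Node 0 (S = 135): V_0 = 1/1.12·[0.3400·0.0000 + 0.6600·36.7500] = 21.6562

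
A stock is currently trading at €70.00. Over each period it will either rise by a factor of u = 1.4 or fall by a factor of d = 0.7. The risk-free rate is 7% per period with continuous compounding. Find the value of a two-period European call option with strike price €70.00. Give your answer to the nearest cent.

€16.54

Risk-neutral probability p = (e^0.07 − 0.7)/(1.4 − 0.7) = 0.3725/0.7000 = 0.5322
Terminal stock prices: S_uu = 137.2, S_ud = 68.6, S_dd = 34.3
Terminal payoffs (S − K): max(67.2, 0) = 67.2, max(-1.4, 0) = 0, max(-35.7, 0) = 0
Node u (S = 98): V_u = e^(−0.07)·[0.5322·67.2000 + 0.4678·0.0000] = 33.3431
Node d (S = 49): V_d = e^(−0.07)·[0.5322·0.0000 + 0.4678·0.0000] = 0.0000
Node 0 (S = 70): V_0 = e^(−0.07)·[0.5322·33.3431 + 0.4678·0.0000] = 16.5441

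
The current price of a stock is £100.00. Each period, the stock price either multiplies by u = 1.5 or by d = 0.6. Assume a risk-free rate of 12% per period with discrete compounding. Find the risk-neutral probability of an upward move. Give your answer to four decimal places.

Risk-neutral probability p = (1 + 0.12 − 0.6)/(1.5 − 0.6) = 0.5200/0.9000 = 0.5778

p = 0.5778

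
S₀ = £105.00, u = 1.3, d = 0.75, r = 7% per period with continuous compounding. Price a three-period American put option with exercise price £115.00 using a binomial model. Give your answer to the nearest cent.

£17.09

Risk-neutral probability p = (e^0.07 − 0.75)/(1.3 − 0.75) = 0.3225/0.5500 = 0.5864
Terminal stock prices: S_uuu = 230.7, S_uud = 133.1, S_udd = 76.78, S_ddd = 44.3
Terminal payoffs (K − S): max(-115.7, 0) = 0, max(-18.09, 0) = 0, max(38.22, 0) = 38.22, max(70.7, 0) = 70.7
Node uu (S = 177.5): continuation = e^(−0.07)·[0.5864·0.0000 + 0.4136·0.0000] = 0.0000; exercise value = 0.0000 ≤ continuation, so V_uu = 0.0000
Node ud (S = 102.4): continuation = e^(−0.07)·[0.5864·0.0000 + 0.4136·38.2188] = 14.7394; exercise value = 12.6250 ≤ continuation, so V_ud = 14.7394
Node dd (S = 59.06): continuation = e^(−0.07)·[0.5864·38.2188 + 0.4136·70.7031] = 48.1628; exercise value = 55.9375 > continuation, so V_dd = 55.9375 (exercise)
Node u (S = 136.5): continuation = e^(−0.07)·[0.5864·0.0000 + 0.4136·14.7394] = 5.6844; exercise value = 0.0000 ≤ continuation, so V_u = 5.6844
Node d (S = 78.75): continuation = e^(−0.07)·[0.5864·14.7394 + 0.4136·55.9375] = 29.6313; exercise value = 36.2500 > continuation, so V_d = 36.2500 (exercise)
Node 0 (S = 105): continuation = e^(−0.07)·[0.5864·5.6844 + 0.4136·36.2500] = 17.0879; exercise value = 10.0000 ≤ continuation, so V_0 = 17.0879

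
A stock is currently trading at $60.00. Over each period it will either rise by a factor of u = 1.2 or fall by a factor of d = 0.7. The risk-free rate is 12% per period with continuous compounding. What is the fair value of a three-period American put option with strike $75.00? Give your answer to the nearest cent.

$15.00

Risk-neutral probability p = (e^0.12 − 0.7)/(1.2 − 0.7) = 0.4275/0.5000 = 0.8550
Terminal stock prices: S_uuu = 103.7, S_uud = 60.48, S_udd = 35.28, S_ddd = 20.58
Terminal payoffs (K − S): max(-28.68, 0) = 0, max(14.52, 0) = 14.52, max(39.72, 0) = 39.72, max(54.42, 0) = 54.42
Node uu (S = 86.4): continuation = e^(−0.12)·[0.8550·0.0000 + 0.1450·14.5200] = 1.8674; exercise value = 0.0000 ≤ continuation, so V_uu = 1.8674
Node ud (S = 50.4): continuation = e^(−0.12)·[0.8550·14.5200 + 0.1450·39.7200] = 16.1190; exercise value = 24.6000 > continuation, so V_ud = 24.6000 (exercise)
Node dd (S = 29.4): continuation = e^(−0.12)·[0.8550·39.7200 + 0.1450·54.4200] = 37.1190; exercise value = 45.6000 > continuation, so V_dd = 45.6000 (exercise)
Node u (S = 72): continuation = e^(−0.12)·[0.8550·1.8674 + 0.1450·24.6000] = 4.5799; exercise value = 3.0000 ≤ continuation, so V_u = 4.5799
Node d (S = 42): continuation = e^(−0.12)·[0.8550·24.6000 + 0.1450·45.6000] = 24.5190; exercise value = 33.0000 > continuation, so V_d = 33.0000 (exercise)
Node 0 (S = 60): continuation = e^(−0.12)·[0.8550·4.5799 + 0.1450·33.0000] = 7.7171; exercise value = 15.0000 > continuation, so V_0 = 15.0000 (exercise)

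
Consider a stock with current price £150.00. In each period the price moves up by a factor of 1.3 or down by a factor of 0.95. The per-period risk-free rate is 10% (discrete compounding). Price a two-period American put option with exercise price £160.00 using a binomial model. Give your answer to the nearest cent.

£10.00

Risk-neutral probability p = (1 + 0.1 − 0.95)/(1.3 − 0.95) = 0.1500/0.3500 = 0.4286
Terminal stock prices: S_uu = 253.5, S_ud = 185.2, S_dd = 135.4
Terminal payoffs (K − S): max(-93.5, 0) = 0, max(-25.25, 0) = 0, max(24.62, 0) = 24.62
Node u (S = 195): continuation = 1/1.1·[0.4286·0.0000 + 0.5714·0.0000] = 0.0000; exercise value = 0.0000 ≤ continuation, so V_u = 0.0000
Node d (S = 142.5): continuation = 1/1.1·[0.4286·0.0000 + 0.5714·24.6250] = 12.7922; exercise value = 17.5000 > continuation, so V_d = 17.5000 (exercise)
Node 0 (S = 150): continuation = 1/1.1·[0.4286·0.0000 + 0.5714·17.5000] = 9.0909; exercise value = 10.0000 > continuation, so V_0 = 10.0000 (exercise)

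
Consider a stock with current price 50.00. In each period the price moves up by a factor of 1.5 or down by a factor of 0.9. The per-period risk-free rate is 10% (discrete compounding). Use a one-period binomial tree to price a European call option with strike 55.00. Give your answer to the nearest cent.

6.06

Risk-neutral probability p = (1 + 0.1 − 0.9)/(1.5 − 0.9) = 0.2000/0.6000 = 0.3333
Terminal stock prices: S_u = 75, S_d = 45
Terminal payoffs (S − K): max(20, 0) = 20, max(-10, 0) = 0
Node 0 (S = 50): V_0 = 1/1.1·[0.3333·20.0000 + 0.6667·0.0000] = 6.0606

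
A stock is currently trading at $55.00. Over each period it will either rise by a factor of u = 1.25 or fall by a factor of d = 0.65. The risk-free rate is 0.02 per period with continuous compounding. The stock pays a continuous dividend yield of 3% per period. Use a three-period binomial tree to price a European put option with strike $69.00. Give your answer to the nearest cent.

Per-period risk-free factor R = e^0.02 = 1.0202; dividend-adjusted growth = e^(0.02−0.03) = 0.9900.
Risk-neutral probability p = (0.9900 − 0.65)/(1.25 − 0.65) = 0.3400/0.6000 = 0.5667
Terminal stock prices: S_uuu = 107.4, S_uud = 55.86, S_udd = 29.05, S_ddd = 15.1
Terminal payoffs (K − S): max(-38.42, 0) = 0, max(13.14, 0) = 13.14, max(39.95, 0) = 39.95, max(53.9, 0) = 53.9
Node uu (S = 85.94): V_uu = e^(−0.02)·[0.5667·0.0000 + 0.4333·13.1406] = 5.5804
Node ud (S = 44.69): V_ud = e^(−0.02)·[0.5667·13.1406 + 0.4333·39.9531] = 24.2669
Node dd (S = 23.24): V_dd = e^(−0.02)·[0.5667·39.9531 + 0.4333·53.8956] = 45.0830
Node u (S = 68.75): V_u = e^(−0.02)·[0.5667·5.5804 + 0.4333·24.2669] = 13.4056
Node d (S = 35.75): V_d = e^(−0.02)·[0.5667·24.2669 + 0.4333·45.0830] = 32.6264
Node 0 (S = 55): V_0 = e^(−0.02)·[0.5667·13.4056 + 0.4333·32.6264] = 21.3026

$21.30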